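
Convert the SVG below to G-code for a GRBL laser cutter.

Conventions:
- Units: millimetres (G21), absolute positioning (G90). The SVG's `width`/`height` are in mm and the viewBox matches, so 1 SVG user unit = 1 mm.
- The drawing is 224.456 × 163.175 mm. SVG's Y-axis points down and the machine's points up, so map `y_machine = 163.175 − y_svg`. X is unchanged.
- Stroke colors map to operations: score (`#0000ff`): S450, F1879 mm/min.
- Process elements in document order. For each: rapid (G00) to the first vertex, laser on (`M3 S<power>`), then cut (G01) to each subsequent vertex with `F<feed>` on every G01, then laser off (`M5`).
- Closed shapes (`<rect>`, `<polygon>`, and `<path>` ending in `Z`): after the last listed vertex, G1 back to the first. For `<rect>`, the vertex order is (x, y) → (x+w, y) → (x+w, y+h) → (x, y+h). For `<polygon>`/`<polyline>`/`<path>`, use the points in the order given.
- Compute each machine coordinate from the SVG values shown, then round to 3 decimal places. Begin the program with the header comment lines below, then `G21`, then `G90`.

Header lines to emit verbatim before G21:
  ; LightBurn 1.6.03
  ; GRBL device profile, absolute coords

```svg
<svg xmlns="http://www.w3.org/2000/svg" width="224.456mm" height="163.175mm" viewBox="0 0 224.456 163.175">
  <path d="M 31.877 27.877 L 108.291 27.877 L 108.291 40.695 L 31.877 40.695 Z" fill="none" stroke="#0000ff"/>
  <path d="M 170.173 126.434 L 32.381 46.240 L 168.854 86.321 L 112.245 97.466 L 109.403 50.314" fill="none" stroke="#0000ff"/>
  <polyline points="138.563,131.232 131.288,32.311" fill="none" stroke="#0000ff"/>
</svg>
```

1 u = 1 mm; y_m = 163.175 − y.

[1] `<path>` rectangle, #0000ff→score S450 F1879: (31.877,135.298) → (108.291,135.298) → (108.291,122.480) → (31.877,122.480) → (31.877,135.298) (closed)

[2] `<path>` open polyline, #0000ff→score S450 F1879: (170.173,36.741) → (32.381,116.935) → (168.854,76.854) → (112.245,65.709) → (109.403,112.861)

[3] `<polyline>` line segment, #0000ff→score S450 F1879: (138.563,31.943) → (131.288,130.864)

; LightBurn 1.6.03
; GRBL device profile, absolute coords
G21
G90
G00 X31.877 Y135.298
M3 S450
G01 X108.291 Y135.298 F1879
G01 X108.291 Y122.480 F1879
G01 X31.877 Y122.480 F1879
G01 X31.877 Y135.298 F1879
M5
G00 X170.173 Y36.741
M3 S450
G01 X32.381 Y116.935 F1879
G01 X168.854 Y76.854 F1879
G01 X112.245 Y65.709 F1879
G01 X109.403 Y112.861 F1879
M5
G00 X138.563 Y31.943
M3 S450
G01 X131.288 Y130.864 F1879
M5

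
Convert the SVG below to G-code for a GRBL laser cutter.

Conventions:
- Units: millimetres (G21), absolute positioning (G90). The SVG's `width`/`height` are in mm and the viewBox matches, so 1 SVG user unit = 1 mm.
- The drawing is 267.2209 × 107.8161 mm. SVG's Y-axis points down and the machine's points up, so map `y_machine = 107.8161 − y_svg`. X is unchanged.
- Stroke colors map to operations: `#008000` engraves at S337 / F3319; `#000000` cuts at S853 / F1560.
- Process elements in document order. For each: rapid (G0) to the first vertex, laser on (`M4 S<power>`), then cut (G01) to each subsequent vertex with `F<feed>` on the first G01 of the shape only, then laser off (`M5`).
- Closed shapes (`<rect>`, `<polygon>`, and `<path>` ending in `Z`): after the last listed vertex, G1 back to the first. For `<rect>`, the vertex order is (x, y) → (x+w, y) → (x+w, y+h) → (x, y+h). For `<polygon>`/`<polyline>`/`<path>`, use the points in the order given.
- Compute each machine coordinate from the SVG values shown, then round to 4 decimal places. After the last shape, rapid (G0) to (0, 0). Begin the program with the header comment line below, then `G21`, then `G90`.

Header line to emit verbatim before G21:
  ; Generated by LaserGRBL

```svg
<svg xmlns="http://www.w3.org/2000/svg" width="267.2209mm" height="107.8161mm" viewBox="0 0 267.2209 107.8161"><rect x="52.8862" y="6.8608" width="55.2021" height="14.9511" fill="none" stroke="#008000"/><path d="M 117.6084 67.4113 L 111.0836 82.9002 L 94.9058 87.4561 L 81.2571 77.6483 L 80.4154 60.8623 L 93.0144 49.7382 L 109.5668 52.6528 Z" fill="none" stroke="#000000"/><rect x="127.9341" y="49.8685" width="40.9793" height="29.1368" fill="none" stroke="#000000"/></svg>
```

1 u = 1 mm; y_m = 107.8161 − y.

[1] `<rect>` rectangle, #008000→engrave S337 F3319: (52.8862,100.9553) → (108.0883,100.9553) → (108.0883,86.0042) → (52.8862,86.0042) → (52.8862,100.9553) (closed)

[2] `<path>` regular polygon, #000000→cut S853 F1560: (117.6084,40.4048) → (111.0836,24.9159) → (94.9058,20.3600) → (81.2571,30.1678) → (80.4154,46.9538) → (93.0144,58.0779) → (109.5668,55.1633) → (117.6084,40.4048) (closed)

[3] `<rect>` rectangle, #000000→cut S853 F1560: (127.9341,57.9476) → (168.9134,57.9476) → (168.9134,28.8108) → (127.9341,28.8108) → (127.9341,57.9476) (closed)

; Generated by LaserGRBL
G21
G90
G0 X52.8862 Y100.9553
M4 S337
G01 X108.0883 Y100.9553 F3319
G01 X108.0883 Y86.0042
G01 X52.8862 Y86.0042
G01 X52.8862 Y100.9553
M5
G0 X117.6084 Y40.4048
M4 S853
G01 X111.0836 Y24.9159 F1560
G01 X94.9058 Y20.3600
G01 X81.2571 Y30.1678
G01 X80.4154 Y46.9538
G01 X93.0144 Y58.0779
G01 X109.5668 Y55.1633
G01 X117.6084 Y40.4048
M5
G0 X127.9341 Y57.9476
M4 S853
G01 X168.9134 Y57.9476 F1560
G01 X168.9134 Y28.8108
G01 X127.9341 Y28.8108
G01 X127.9341 Y57.9476
M5
G0 X0.0000 Y0.0000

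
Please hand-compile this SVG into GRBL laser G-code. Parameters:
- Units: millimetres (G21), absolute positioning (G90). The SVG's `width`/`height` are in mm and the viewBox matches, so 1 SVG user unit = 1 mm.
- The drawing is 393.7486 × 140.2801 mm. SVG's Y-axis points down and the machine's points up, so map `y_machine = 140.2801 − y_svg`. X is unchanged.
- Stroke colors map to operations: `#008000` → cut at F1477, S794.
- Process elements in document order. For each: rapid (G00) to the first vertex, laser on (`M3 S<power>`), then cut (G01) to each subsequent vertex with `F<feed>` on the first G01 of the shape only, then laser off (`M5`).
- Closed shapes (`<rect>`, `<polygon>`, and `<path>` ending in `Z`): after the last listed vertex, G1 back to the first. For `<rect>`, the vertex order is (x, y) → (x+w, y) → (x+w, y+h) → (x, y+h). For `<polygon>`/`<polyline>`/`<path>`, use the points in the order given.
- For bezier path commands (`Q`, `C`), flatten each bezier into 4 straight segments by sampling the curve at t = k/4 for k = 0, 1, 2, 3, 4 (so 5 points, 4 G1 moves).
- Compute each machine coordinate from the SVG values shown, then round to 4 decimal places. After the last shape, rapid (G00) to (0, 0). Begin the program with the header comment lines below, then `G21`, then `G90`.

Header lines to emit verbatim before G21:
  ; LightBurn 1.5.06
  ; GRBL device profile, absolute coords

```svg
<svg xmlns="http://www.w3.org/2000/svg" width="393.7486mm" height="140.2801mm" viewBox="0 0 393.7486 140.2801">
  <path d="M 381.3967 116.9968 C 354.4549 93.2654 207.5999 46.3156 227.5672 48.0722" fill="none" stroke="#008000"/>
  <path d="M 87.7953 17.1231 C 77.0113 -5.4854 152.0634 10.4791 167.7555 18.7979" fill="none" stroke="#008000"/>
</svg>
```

; LightBurn 1.5.06
; GRBL device profile, absolute coords
G21
G90
G00 X381.3967 Y23.2833
M3 S794
G01 X343.1869 Y44.3115 F1477
G01 X286.8910 Y67.3036
G01 X239.3907 Y85.5167
G01 X227.5672 Y92.2079
M5
G00 X87.7953 Y123.1570
M3 S794
G01 X93.5329 Y133.6031 F1477
G01 X117.8469 Y133.9173
G01 X147.1251 Y128.4327
G01 X167.7555 Y121.4822
M5
G00 X0.0000 Y0.0000

1 u = 1 mm; y_m = 140.2801 − y.

[1] `<path>` cubic bezier, #008000→cut S794 F1477: (381.3967,23.2833) → (343.1869,44.3115) → (286.8910,67.3036) → (239.3907,85.5167) → (227.5672,92.2079)

[2] `<path>` cubic bezier, #008000→cut S794 F1477: (87.7953,123.1570) → (93.5329,133.6031) → (117.8469,133.9173) → (147.1251,128.4327) → (167.7555,121.4822)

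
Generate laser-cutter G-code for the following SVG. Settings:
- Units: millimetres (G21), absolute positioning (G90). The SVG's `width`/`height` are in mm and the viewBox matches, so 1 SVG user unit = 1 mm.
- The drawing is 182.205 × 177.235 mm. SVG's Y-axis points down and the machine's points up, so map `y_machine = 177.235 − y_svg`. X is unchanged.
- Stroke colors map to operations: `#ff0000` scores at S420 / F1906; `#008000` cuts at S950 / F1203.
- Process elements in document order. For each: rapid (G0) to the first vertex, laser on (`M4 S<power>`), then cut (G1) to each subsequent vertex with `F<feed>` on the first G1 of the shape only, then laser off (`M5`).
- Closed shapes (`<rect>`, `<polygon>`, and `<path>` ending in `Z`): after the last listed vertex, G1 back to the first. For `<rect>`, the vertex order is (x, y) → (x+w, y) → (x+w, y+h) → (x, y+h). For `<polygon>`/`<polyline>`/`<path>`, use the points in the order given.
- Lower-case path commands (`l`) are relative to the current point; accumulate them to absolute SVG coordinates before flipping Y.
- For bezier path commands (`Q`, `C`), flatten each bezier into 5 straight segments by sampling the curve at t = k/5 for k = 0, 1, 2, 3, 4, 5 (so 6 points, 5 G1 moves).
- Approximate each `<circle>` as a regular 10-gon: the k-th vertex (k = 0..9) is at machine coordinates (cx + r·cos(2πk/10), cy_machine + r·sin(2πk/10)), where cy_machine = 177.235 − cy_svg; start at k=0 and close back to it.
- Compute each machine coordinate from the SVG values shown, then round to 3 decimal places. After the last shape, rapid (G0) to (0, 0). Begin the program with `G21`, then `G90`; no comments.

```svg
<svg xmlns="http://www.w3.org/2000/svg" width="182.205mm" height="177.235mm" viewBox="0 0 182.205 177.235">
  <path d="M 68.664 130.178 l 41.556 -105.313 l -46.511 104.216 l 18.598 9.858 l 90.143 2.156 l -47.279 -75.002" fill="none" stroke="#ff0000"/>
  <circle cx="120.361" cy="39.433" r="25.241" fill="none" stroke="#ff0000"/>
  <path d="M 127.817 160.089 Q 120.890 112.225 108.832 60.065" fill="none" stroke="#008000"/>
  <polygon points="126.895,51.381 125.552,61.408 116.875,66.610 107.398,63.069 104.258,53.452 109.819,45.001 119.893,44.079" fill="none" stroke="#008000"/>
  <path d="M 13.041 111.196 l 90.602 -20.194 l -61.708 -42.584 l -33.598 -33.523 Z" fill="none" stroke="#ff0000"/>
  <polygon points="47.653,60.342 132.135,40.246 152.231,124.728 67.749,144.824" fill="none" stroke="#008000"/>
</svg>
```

viewBox `0 0 182.205 177.235` with mm width/height → 1 unit = 1 mm. Flip: y_m = 177.235 − y_svg.

**Shape 1** — `<path>` open polyline, stroke `#ff0000` → score (S420, F1906). Machine vertices: (68.664,47.057) → (110.220,152.370) → (63.709,48.154) → (82.307,38.296) → (172.450,36.140) → (125.171,111.142). Open path.

**Shape 2** — `<circle>` circle, stroke `#ff0000` → score (S420, F1906). Machine vertices: (145.602,137.802) → (140.781,152.638) → (128.161,161.808) → (112.561,161.808) → (99.941,152.638) → (95.120,137.802) → (99.941,122.966) → (112.561,113.796) → (128.161,113.796) → (140.781,122.966) → (145.602,137.802). Closed: final G1 returns to the first vertex.

**Shape 3** — `<path>` quadratic bezier, stroke `#008000` → cut (S950, F1203). Control points (SVG): P0=(127.817,160.089), P1=(120.890,112.225), P2=(108.832,60.065); sampled at t=k/5. Machine vertices: (127.817,17.146) → (124.841,36.463) → (121.454,56.125) → (117.657,76.129) → (113.450,96.478) → (108.832,117.170). Open path.

**Shape 4** — `<polygon>` regular polygon, stroke `#008000` → cut (S950, F1203). Machine vertices: (126.895,125.854) → (125.552,115.827) → (116.875,110.625) → (107.398,114.166) → (104.258,123.783) → (109.819,132.234) → (119.893,133.156) → (126.895,125.854). Closed: final G1 returns to the first vertex.

**Shape 5** — `<path>` closed polygon, stroke `#ff0000` → score (S420, F1906). Machine vertices: (13.041,66.039) → (103.643,86.233) → (41.935,128.817) → (8.337,162.340) → (13.041,66.039). Closed: final G1 returns to the first vertex.

**Shape 6** — `<polygon>` regular polygon, stroke `#008000` → cut (S950, F1203). Machine vertices: (47.653,116.893) → (132.135,136.989) → (152.231,52.507) → (67.749,32.411) → (47.653,116.893). Closed: final G1 returns to the first vertex.

G21
G90
G0 X68.664 Y47.057
M4 S420
G1 X110.220 Y152.370 F1906
G1 X63.709 Y48.154
G1 X82.307 Y38.296
G1 X172.450 Y36.140
G1 X125.171 Y111.142
M5
G0 X145.602 Y137.802
M4 S420
G1 X140.781 Y152.638 F1906
G1 X128.161 Y161.808
G1 X112.561 Y161.808
G1 X99.941 Y152.638
G1 X95.120 Y137.802
G1 X99.941 Y122.966
G1 X112.561 Y113.796
G1 X128.161 Y113.796
G1 X140.781 Y122.966
G1 X145.602 Y137.802
M5
G0 X127.817 Y17.146
M4 S950
G1 X124.841 Y36.463 F1203
G1 X121.454 Y56.125
G1 X117.657 Y76.129
G1 X113.450 Y96.478
G1 X108.832 Y117.170
M5
G0 X126.895 Y125.854
M4 S950
G1 X125.552 Y115.827 F1203
G1 X116.875 Y110.625
G1 X107.398 Y114.166
G1 X104.258 Y123.783
G1 X109.819 Y132.234
G1 X119.893 Y133.156
G1 X126.895 Y125.854
M5
G0 X13.041 Y66.039
M4 S420
G1 X103.643 Y86.233 F1906
G1 X41.935 Y128.817
G1 X8.337 Y162.340
G1 X13.041 Y66.039
M5
G0 X47.653 Y116.893
M4 S950
G1 X132.135 Y136.989 F1203
G1 X152.231 Y52.507
G1 X67.749 Y32.411
G1 X47.653 Y116.893
M5
G0 X0.000 Y0.000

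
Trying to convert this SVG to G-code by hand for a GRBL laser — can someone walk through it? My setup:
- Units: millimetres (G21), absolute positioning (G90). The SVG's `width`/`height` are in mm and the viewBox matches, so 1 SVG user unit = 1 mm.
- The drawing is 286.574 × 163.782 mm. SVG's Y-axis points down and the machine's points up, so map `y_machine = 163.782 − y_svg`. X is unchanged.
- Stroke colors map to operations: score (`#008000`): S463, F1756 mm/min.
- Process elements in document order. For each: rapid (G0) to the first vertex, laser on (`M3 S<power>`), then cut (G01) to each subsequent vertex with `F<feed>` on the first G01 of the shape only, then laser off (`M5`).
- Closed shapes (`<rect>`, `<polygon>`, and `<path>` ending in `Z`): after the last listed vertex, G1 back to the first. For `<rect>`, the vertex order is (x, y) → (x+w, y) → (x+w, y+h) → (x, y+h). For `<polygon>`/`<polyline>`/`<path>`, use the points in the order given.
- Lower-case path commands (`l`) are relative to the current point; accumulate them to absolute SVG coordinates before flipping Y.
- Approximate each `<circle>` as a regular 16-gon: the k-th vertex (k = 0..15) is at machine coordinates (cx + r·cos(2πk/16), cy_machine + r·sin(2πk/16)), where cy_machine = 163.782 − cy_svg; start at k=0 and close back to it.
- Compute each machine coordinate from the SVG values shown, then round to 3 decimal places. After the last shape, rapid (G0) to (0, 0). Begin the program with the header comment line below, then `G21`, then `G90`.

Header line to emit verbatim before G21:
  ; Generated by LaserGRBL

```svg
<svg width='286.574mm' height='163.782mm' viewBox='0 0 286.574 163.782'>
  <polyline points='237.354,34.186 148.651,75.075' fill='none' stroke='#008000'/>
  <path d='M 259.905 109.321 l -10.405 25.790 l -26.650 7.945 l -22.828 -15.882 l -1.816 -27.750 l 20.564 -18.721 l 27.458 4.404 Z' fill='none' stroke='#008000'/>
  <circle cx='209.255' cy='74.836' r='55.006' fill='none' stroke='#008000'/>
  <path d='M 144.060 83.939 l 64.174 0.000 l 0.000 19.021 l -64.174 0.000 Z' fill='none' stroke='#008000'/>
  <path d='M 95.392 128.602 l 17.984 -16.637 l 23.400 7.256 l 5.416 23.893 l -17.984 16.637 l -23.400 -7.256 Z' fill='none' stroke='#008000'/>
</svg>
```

; Generated by LaserGRBL
G21
G90
G0 X237.354 Y129.596
M3 S463
G01 X148.651 Y88.707 F1756
M5
G0 X259.905 Y54.461
M3 S463
G01 X249.500 Y28.671 F1756
G01 X222.850 Y20.726
G01 X200.022 Y36.608
G01 X198.206 Y64.358
G01 X218.770 Y83.079
G01 X246.228 Y78.675
G01 X259.905 Y54.461
M5
G0 X264.261 Y88.946
M3 S463
G01 X260.074 Y109.996 F1756
G01 X248.150 Y127.841
G01 X230.305 Y139.765
G01 X209.255 Y143.952
G01 X188.205 Y139.765
G01 X170.360 Y127.841
G01 X158.436 Y109.996
G01 X154.249 Y88.946
G01 X158.436 Y67.896
G01 X170.360 Y50.051
G01 X188.205 Y38.127
G01 X209.255 Y33.940
G01 X230.305 Y38.127
G01 X248.150 Y50.051
G01 X260.074 Y67.896
G01 X264.261 Y88.946
M5
G0 X144.060 Y79.843
M3 S463
G01 X208.234 Y79.843 F1756
G01 X208.234 Y60.822
G01 X144.060 Y60.822
G01 X144.060 Y79.843
M5
G0 X95.392 Y35.180
M3 S463
G01 X113.376 Y51.817 F1756
G01 X136.776 Y44.561
G01 X142.192 Y20.668
G01 X124.208 Y4.031
G01 X100.808 Y11.287
G01 X95.392 Y35.180
M5
G0 X0.000 Y0.000

Since the viewBox matches the mm dimensions, user units are millimetres directly. The only transform is the Y-flip y_m = 163.782 − y_svg.

Shape 1 is a line segment drawn with `<polyline>`. Its stroke #008000 means score at S463, F1756. After flipping Y the toolpath is (237.354,129.596) → (148.651,88.707).

Shape 2 is a regular polygon drawn with `<path>`. Its stroke #008000 means score at S463, F1756. After flipping Y the toolpath is (259.905,54.461) → (249.500,28.671) → (222.850,20.726) → (200.022,36.608) → (198.206,64.358) → (218.770,83.079) → (246.228,78.675) → (259.905,54.461), returning to the start.

Shape 3 is a circle drawn with `<circle>`. Its stroke #008000 means score at S463, F1756. After flipping Y the toolpath is (264.261,88.946) → (260.074,109.996) → (248.150,127.841) → (230.305,139.765) → (209.255,143.952) → (188.205,139.765) → (170.360,127.841) → (158.436,109.996) → (154.249,88.946) → (158.436,67.896) → (170.360,50.051) → (188.205,38.127) → (209.255,33.940) → (230.305,38.127) → (248.150,50.051) → (260.074,67.896) → (264.261,88.946), returning to the start.

Shape 4 is a rectangle drawn with `<path>`. Its stroke #008000 means score at S463, F1756. After flipping Y the toolpath is (144.060,79.843) → (208.234,79.843) → (208.234,60.822) → (144.060,60.822) → (144.060,79.843), returning to the start.

Shape 5 is a regular polygon drawn with `<path>`. Its stroke #008000 means score at S463, F1756. After flipping Y the toolpath is (95.392,35.180) → (113.376,51.817) → (136.776,44.561) → (142.192,20.668) → (124.208,4.031) → (100.808,11.287) → (95.392,35.180), returning to the start.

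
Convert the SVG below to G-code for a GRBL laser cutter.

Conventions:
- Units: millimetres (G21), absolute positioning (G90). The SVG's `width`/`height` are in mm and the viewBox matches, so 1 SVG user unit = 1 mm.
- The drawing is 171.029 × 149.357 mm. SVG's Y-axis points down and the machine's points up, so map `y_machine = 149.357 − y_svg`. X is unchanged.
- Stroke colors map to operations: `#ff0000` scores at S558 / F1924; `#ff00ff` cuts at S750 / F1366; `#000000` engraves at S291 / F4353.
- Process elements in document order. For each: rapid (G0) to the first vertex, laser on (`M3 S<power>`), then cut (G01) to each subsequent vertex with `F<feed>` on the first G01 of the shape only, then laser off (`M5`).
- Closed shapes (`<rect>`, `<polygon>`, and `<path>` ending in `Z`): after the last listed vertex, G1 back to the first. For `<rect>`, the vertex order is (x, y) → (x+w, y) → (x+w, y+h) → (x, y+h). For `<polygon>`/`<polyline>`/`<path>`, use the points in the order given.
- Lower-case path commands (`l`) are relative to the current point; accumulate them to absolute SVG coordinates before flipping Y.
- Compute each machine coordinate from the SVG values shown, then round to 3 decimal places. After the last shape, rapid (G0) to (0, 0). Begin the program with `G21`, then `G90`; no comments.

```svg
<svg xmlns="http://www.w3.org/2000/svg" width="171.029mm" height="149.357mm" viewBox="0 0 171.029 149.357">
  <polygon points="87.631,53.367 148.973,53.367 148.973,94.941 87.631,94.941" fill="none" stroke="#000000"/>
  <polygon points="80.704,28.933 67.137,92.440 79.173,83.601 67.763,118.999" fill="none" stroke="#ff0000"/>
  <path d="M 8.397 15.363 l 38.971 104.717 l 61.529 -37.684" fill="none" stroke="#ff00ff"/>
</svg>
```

viewBox `0 0 171.029 149.357` with mm width/height → 1 unit = 1 mm. Flip: y_m = 149.357 − y_svg.

**Shape 1** — `<polygon>` rectangle, stroke `#000000` → engrave (S291, F4353). Machine vertices: (87.631,95.990) → (148.973,95.990) → (148.973,54.416) → (87.631,54.416) → (87.631,95.990). Closed: final G1 returns to the first vertex.

**Shape 2** — `<polygon>` closed polygon, stroke `#ff0000` → score (S558, F1924). Machine vertices: (80.704,120.424) → (67.137,56.917) → (79.173,65.756) → (67.763,30.358) → (80.704,120.424). Closed: final G1 returns to the first vertex.

**Shape 3** — `<path>` open polyline, stroke `#ff00ff` → cut (S750, F1366). Machine vertices: (8.397,133.994) → (47.368,29.277) → (108.897,66.961). Open path.

G21
G90
G0 X87.631 Y95.990
M3 S291
G01 X148.973 Y95.990 F4353
G01 X148.973 Y54.416
G01 X87.631 Y54.416
G01 X87.631 Y95.990
M5
G0 X80.704 Y120.424
M3 S558
G01 X67.137 Y56.917 F1924
G01 X79.173 Y65.756
G01 X67.763 Y30.358
G01 X80.704 Y120.424
M5
G0 X8.397 Y133.994
M3 S750
G01 X47.368 Y29.277 F1366
G01 X108.897 Y66.961
M5
G0 X0.000 Y0.000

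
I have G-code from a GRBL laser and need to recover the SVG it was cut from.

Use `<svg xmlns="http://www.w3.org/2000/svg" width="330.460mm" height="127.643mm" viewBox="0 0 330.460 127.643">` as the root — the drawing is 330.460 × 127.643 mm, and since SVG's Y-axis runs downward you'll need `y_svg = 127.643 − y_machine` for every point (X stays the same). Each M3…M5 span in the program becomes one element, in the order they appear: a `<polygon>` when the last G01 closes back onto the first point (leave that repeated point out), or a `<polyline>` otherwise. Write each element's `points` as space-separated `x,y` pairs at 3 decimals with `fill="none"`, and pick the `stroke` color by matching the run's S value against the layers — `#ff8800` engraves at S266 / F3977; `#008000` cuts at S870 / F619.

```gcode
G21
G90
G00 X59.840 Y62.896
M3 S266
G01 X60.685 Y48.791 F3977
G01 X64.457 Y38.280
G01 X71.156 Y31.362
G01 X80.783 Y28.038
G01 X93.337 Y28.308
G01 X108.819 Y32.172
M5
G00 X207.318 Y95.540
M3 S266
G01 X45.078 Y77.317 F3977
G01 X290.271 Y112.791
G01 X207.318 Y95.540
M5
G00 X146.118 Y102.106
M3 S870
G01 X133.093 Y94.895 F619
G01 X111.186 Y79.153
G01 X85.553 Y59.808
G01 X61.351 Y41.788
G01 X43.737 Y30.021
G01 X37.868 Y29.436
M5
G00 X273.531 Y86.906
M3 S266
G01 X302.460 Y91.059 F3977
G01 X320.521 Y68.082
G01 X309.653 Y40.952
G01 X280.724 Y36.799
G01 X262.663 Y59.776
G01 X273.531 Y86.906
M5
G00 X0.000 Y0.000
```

Machine Y-up, SVG Y-down with viewBox height 127.643, so y_svg = 127.643 − y_machine; X carries over.

Run 1: power S266 maps to stroke `#ff8800` (engrave). The run is open, so emit a `<polyline>` with points (Y-flipped): 59.840,64.747 60.685,78.852 64.457,89.363 71.156,96.281 80.783,99.605 93.337,99.335 108.819,95.471.

Run 2: the run's S266 means `#ff8800` (engrave). The run returns to its start, so emit a `<polygon>` with points (Y-flipped): 207.318,32.103 45.078,50.326 290.271,14.852.

Run 3: the run's S870 means `#008000` (cut). The run is open, so emit a `<polyline>` with points (Y-flipped): 146.118,25.537 133.093,32.748 111.186,48.490 85.553,67.835 61.351,85.855 43.737,97.622 37.868,98.207.

Run 4: S266 ⇒ engrave layer `#ff8800`. The run returns to its start, so emit a `<polygon>` with points (Y-flipped): 273.531,40.737 302.460,36.584 320.521,59.561 309.653,86.691 280.724,90.844 262.663,67.867.

<svg xmlns="http://www.w3.org/2000/svg" width="330.460mm" height="127.643mm" viewBox="0 0 330.460 127.643">
  <polyline points="59.840,64.747 60.685,78.852 64.457,89.363 71.156,96.281 80.783,99.605 93.337,99.335 108.819,95.471" fill="none" stroke="#ff8800"/>
  <polygon points="207.318,32.103 45.078,50.326 290.271,14.852" fill="none" stroke="#ff8800"/>
  <polyline points="146.118,25.537 133.093,32.748 111.186,48.490 85.553,67.835 61.351,85.855 43.737,97.622 37.868,98.207" fill="none" stroke="#008000"/>
  <polygon points="273.531,40.737 302.460,36.584 320.521,59.561 309.653,86.691 280.724,90.844 262.663,67.867" fill="none" stroke="#ff8800"/>
</svg>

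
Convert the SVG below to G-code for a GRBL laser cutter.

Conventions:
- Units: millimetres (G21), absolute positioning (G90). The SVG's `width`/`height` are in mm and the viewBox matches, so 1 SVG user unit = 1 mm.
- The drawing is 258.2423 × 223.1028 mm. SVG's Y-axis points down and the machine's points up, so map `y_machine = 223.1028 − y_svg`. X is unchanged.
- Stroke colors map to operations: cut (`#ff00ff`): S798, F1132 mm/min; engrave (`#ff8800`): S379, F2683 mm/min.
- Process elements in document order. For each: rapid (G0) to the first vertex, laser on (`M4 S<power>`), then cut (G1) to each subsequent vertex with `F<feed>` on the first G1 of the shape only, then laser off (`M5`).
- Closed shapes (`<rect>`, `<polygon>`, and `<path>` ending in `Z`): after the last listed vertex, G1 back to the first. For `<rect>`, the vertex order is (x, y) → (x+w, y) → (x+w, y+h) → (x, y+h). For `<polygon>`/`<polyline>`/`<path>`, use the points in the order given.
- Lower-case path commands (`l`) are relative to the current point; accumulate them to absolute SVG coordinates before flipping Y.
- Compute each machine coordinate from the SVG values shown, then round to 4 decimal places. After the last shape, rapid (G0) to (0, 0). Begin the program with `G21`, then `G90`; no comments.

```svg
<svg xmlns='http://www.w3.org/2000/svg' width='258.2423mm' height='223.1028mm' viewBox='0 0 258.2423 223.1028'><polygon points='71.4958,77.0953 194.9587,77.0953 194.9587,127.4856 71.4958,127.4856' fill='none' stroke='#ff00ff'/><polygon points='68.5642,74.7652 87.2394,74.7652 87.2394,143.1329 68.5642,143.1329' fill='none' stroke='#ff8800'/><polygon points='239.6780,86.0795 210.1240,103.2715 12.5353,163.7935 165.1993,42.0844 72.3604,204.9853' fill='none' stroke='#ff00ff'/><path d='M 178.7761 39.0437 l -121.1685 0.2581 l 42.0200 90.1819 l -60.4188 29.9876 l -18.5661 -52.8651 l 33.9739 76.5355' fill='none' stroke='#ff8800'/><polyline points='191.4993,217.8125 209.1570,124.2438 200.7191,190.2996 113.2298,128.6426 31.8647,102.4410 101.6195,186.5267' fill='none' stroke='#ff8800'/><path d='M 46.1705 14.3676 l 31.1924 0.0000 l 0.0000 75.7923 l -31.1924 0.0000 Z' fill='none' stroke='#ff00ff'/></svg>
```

G21
G90
G0 X71.4958 Y146.0075
M4 S798
G1 X194.9587 Y146.0075 F1132
G1 X194.9587 Y95.6172
G1 X71.4958 Y95.6172
G1 X71.4958 Y146.0075
M5
G0 X68.5642 Y148.3376
M4 S379
G1 X87.2394 Y148.3376 F2683
G1 X87.2394 Y79.9699
G1 X68.5642 Y79.9699
G1 X68.5642 Y148.3376
M5
G0 X239.6780 Y137.0233
M4 S798
G1 X210.1240 Y119.8313 F1132
G1 X12.5353 Y59.3093
G1 X165.1993 Y181.0184
G1 X72.3604 Y18.1175
G1 X239.6780 Y137.0233
M5
G0 X178.7761 Y184.0591
M4 S379
G1 X57.6076 Y183.8010 F2683
G1 X99.6276 Y93.6191
G1 X39.2088 Y63.6315
G1 X20.6427 Y116.4966
G1 X54.6166 Y39.9611
M5
G0 X191.4993 Y5.2903
M4 S379
G1 X209.1570 Y98.8590 F2683
G1 X200.7191 Y32.8032
G1 X113.2298 Y94.4602
G1 X31.8647 Y120.6618
G1 X101.6195 Y36.5761
M5
G0 X46.1705 Y208.7352
M4 S798
G1 X77.3629 Y208.7352 F1132
G1 X77.3629 Y132.9429
G1 X46.1705 Y132.9429
G1 X46.1705 Y208.7352
M5
G0 X0.0000 Y0.0000

Since the viewBox matches the mm dimensions, user units are millimetres directly. The only transform is the Y-flip y_m = 223.1028 − y_svg.

Shape 1 is a rectangle drawn with `<polygon>`. Its stroke #ff00ff means cut at S798, F1132. After flipping Y the toolpath is (71.4958,146.0075) → (194.9587,146.0075) → (194.9587,95.6172) → (71.4958,95.6172) → (71.4958,146.0075), returning to the start.

Shape 2 is a rectangle drawn with `<polygon>`. Its stroke #ff8800 means engrave at S379, F2683. After flipping Y the toolpath is (68.5642,148.3376) → (87.2394,148.3376) → (87.2394,79.9699) → (68.5642,79.9699) → (68.5642,148.3376), returning to the start.

Shape 3 is a closed polygon drawn with `<polygon>`. Its stroke #ff00ff means cut at S798, F1132. After flipping Y the toolpath is (239.6780,137.0233) → (210.1240,119.8313) → (12.5353,59.3093) → (165.1993,181.0184) → (72.3604,18.1175) → (239.6780,137.0233), returning to the start.

Shape 4 is a open polyline drawn with `<path>`. Its stroke #ff8800 means engrave at S379, F2683. After flipping Y the toolpath is (178.7761,184.0591) → (57.6076,183.8010) → (99.6276,93.6191) → (39.2088,63.6315) → (20.6427,116.4966) → (54.6166,39.9611).

Shape 5 is a open polyline drawn with `<polyline>`. Its stroke #ff8800 means engrave at S379, F2683. After flipping Y the toolpath is (191.4993,5.2903) → (209.1570,98.8590) → (200.7191,32.8032) → (113.2298,94.4602) → (31.8647,120.6618) → (101.6195,36.5761).

Shape 6 is a rectangle drawn with `<path>`. Its stroke #ff00ff means cut at S798, F1132. After flipping Y the toolpath is (46.1705,208.7352) → (77.3629,208.7352) → (77.3629,132.9429) → (46.1705,132.9429) → (46.1705,208.7352), returning to the start.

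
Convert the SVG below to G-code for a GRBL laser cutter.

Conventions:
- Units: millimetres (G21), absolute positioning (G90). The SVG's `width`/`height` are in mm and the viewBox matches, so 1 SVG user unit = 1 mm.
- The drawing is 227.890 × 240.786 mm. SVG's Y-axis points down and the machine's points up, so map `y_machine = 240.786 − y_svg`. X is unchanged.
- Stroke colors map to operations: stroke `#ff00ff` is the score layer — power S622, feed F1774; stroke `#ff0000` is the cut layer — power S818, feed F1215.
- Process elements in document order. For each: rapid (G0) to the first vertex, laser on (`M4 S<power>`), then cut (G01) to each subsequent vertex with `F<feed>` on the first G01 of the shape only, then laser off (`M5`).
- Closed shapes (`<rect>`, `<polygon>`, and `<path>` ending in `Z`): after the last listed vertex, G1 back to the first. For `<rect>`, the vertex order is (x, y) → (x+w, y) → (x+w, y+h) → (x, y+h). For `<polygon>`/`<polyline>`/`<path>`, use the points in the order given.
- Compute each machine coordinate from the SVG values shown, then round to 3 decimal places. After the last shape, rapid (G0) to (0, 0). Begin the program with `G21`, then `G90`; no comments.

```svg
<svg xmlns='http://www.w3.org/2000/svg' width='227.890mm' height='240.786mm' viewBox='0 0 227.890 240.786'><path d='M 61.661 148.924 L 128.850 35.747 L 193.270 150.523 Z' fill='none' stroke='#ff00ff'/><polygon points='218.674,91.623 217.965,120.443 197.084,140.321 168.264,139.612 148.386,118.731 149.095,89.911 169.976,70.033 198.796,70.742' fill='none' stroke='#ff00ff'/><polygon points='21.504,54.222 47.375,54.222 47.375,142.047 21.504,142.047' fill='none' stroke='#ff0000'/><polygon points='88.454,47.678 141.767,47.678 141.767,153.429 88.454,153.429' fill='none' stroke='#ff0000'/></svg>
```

G21
G90
G0 X61.661 Y91.862
M4 S622
G01 X128.850 Y205.039 F1774
G01 X193.270 Y90.263
G01 X61.661 Y91.862
M5
G0 X218.674 Y149.163
M4 S622
G01 X217.965 Y120.343 F1774
G01 X197.084 Y100.465
G01 X168.264 Y101.174
G01 X148.386 Y122.055
G01 X149.095 Y150.875
G01 X169.976 Y170.753
G01 X198.796 Y170.044
G01 X218.674 Y149.163
M5
G0 X21.504 Y186.564
M4 S818
G01 X47.375 Y186.564 F1215
G01 X47.375 Y98.739
G01 X21.504 Y98.739
G01 X21.504 Y186.564
M5
G0 X88.454 Y193.108
M4 S818
G01 X141.767 Y193.108 F1215
G01 X141.767 Y87.357
G01 X88.454 Y87.357
G01 X88.454 Y193.108
M5
G0 X0.000 Y0.000

1 u = 1 mm; y_m = 240.786 − y.

[1] `<path>` regular polygon, #ff00ff→score S622 F1774: (61.661,91.862) → (128.850,205.039) → (193.270,90.263) → (61.661,91.862) (closed)

[2] `<polygon>` regular polygon, #ff00ff→score S622 F1774: (218.674,149.163) → (217.965,120.343) → (197.084,100.465) → (168.264,101.174) → (148.386,122.055) → (149.095,150.875) → (169.976,170.753) → (198.796,170.044) → (218.674,149.163) (closed)

[3] `<polygon>` rectangle, #ff0000→cut S818 F1215: (21.504,186.564) → (47.375,186.564) → (47.375,98.739) → (21.504,98.739) → (21.504,186.564) (closed)

[4] `<polygon>` rectangle, #ff0000→cut S818 F1215: (88.454,193.108) → (141.767,193.108) → (141.767,87.357) → (88.454,87.357) → (88.454,193.108) (closed)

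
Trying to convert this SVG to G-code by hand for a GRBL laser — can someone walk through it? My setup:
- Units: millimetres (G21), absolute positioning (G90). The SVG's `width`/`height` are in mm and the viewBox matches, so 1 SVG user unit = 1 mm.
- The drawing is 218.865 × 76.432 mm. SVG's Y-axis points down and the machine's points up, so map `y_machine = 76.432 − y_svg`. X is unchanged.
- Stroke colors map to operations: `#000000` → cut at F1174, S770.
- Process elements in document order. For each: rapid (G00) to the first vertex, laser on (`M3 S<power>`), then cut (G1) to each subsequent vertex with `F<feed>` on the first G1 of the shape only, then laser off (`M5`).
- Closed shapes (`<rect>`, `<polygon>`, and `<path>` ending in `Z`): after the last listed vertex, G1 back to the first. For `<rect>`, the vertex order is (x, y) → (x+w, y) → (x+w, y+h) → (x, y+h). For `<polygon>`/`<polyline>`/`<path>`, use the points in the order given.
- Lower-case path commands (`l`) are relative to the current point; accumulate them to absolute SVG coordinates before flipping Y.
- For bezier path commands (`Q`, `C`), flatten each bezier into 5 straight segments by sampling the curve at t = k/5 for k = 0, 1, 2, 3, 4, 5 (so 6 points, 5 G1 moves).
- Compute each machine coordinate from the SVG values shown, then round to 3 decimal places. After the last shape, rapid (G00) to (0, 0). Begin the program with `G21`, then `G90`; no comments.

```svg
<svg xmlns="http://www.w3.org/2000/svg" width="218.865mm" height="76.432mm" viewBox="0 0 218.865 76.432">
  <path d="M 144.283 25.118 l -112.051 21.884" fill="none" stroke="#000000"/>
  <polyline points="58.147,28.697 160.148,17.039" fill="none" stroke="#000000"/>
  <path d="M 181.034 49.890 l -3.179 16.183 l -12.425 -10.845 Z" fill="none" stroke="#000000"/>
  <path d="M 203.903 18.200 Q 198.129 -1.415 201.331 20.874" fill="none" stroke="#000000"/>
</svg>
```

viewBox `0 0 218.865 76.432` with mm width/height → 1 unit = 1 mm. Flip: y_m = 76.432 − y_svg.

**Shape 1** — `<path>` line segment, stroke `#000000` → cut (S770, F1174). Machine vertices: (144.283,51.314) → (32.232,29.430). Open path.

**Shape 2** — `<polyline>` line segment, stroke `#000000` → cut (S770, F1174). Machine vertices: (58.147,47.735) → (160.148,59.393). Open path.

**Shape 3** — `<path>` regular polygon, stroke `#000000` → cut (S770, F1174). Machine vertices: (181.034,26.542) → (177.855,10.359) → (165.430,21.204) → (181.034,26.542). Closed: final G1 returns to the first vertex.

**Shape 4** — `<path>` quadratic bezier, stroke `#000000` → cut (S770, F1174). Control points (SVG): P0=(203.903,18.200), P1=(198.129,-1.415), P2=(201.331,20.874); sampled at t=k/5. Machine vertices: (203.903,58.232) → (201.952,64.402) → (200.720,67.219) → (200.206,66.685) → (200.409,62.797) → (201.331,55.558). Open path.

G21
G90
G00 X144.283 Y51.314
M3 S770
G1 X32.232 Y29.430 F1174
M5
G00 X58.147 Y47.735
M3 S770
G1 X160.148 Y59.393 F1174
M5
G00 X181.034 Y26.542
M3 S770
G1 X177.855 Y10.359 F1174
G1 X165.430 Y21.204
G1 X181.034 Y26.542
M5
G00 X203.903 Y58.232
M3 S770
G1 X201.952 Y64.402 F1174
G1 X200.720 Y67.219
G1 X200.206 Y66.685
G1 X200.409 Y62.797
G1 X201.331 Y55.558
M5
G00 X0.000 Y0.000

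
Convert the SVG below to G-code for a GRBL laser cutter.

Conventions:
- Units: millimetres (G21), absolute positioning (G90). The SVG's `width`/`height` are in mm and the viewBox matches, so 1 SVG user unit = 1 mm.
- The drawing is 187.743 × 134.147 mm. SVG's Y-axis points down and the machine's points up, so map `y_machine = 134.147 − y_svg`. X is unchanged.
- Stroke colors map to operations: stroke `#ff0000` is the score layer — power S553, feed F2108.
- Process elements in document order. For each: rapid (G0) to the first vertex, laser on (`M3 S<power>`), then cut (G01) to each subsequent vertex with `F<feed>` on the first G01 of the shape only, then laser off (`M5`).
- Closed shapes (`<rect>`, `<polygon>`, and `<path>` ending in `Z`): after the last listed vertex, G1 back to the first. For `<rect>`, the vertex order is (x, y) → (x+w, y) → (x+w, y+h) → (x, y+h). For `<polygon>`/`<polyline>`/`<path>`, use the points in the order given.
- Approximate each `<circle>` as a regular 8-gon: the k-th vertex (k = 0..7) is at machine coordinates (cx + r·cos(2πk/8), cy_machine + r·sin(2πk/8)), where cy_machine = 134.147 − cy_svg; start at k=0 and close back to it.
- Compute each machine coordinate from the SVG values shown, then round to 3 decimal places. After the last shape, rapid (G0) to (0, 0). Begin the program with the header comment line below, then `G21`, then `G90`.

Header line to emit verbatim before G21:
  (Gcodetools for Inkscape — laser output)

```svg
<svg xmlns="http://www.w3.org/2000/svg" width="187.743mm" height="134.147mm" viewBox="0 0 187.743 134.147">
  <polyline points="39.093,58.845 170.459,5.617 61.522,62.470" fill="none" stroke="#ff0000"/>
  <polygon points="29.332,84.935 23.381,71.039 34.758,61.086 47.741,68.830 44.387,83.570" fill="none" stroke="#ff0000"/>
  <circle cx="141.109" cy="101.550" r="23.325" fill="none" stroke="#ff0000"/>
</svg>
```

(Gcodetools for Inkscape — laser output)
G21
G90
G0 X39.093 Y75.302
M3 S553
G01 X170.459 Y128.530 F2108
G01 X61.522 Y71.677
M5
G0 X29.332 Y49.212
M3 S553
G01 X23.381 Y63.108 F2108
G01 X34.758 Y73.061
G01 X47.741 Y65.317
G01 X44.387 Y50.577
G01 X29.332 Y49.212
M5
G0 X164.434 Y32.597
M3 S553
G01 X157.602 Y49.090 F2108
G01 X141.109 Y55.922
G01 X124.616 Y49.090
G01 X117.784 Y32.597
G01 X124.616 Y16.104
G01 X141.109 Y9.272
G01 X157.602 Y16.104
G01 X164.434 Y32.597
M5
G0 X0.000 Y0.000

1 u = 1 mm; y_m = 134.147 − y.

[1] `<polyline>` open polyline, #ff0000→score S553 F2108: (39.093,75.302) → (170.459,128.530) → (61.522,71.677)

[2] `<polygon>` regular polygon, #ff0000→score S553 F2108: (29.332,49.212) → (23.381,63.108) → (34.758,73.061) → (47.741,65.317) → (44.387,50.577) → (29.332,49.212) (closed)

[3] `<circle>` circle, #ff0000→score S553 F2108: (164.434,32.597) → (157.602,49.090) → (141.109,55.922) → (124.616,49.090) → (117.784,32.597) → (124.616,16.104) → (141.109,9.272) → (157.602,16.104) → (164.434,32.597) (closed)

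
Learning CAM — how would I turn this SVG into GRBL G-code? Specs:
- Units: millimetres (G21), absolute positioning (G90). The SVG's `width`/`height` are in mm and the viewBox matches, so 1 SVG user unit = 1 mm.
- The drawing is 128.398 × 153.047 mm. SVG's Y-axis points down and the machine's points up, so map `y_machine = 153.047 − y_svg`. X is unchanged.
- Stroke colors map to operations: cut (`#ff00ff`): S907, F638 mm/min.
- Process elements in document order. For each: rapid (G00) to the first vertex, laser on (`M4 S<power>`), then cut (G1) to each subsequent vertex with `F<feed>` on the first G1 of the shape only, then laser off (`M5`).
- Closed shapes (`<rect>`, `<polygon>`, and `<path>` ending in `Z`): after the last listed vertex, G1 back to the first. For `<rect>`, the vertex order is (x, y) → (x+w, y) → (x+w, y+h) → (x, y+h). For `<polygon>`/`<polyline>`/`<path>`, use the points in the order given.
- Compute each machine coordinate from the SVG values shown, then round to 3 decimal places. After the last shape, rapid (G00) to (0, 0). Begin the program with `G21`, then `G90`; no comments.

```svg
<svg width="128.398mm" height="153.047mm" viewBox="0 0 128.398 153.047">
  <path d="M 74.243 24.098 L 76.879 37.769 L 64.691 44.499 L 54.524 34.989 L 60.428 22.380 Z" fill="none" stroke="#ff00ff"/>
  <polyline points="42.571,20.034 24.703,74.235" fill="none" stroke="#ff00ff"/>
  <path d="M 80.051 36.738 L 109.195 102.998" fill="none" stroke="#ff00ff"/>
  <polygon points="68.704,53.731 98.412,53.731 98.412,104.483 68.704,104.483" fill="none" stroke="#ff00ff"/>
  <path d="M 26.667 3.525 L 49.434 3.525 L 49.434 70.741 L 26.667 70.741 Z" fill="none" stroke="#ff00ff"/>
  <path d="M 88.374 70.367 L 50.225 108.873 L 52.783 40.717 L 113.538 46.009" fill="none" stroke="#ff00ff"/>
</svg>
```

G21
G90
G00 X74.243 Y128.949
M4 S907
G1 X76.879 Y115.278 F638
G1 X64.691 Y108.548
G1 X54.524 Y118.058
G1 X60.428 Y130.667
G1 X74.243 Y128.949
M5
G00 X42.571 Y133.013
M4 S907
G1 X24.703 Y78.812 F638
M5
G00 X80.051 Y116.309
M4 S907
G1 X109.195 Y50.049 F638
M5
G00 X68.704 Y99.316
M4 S907
G1 X98.412 Y99.316 F638
G1 X98.412 Y48.564
G1 X68.704 Y48.564
G1 X68.704 Y99.316
M5
G00 X26.667 Y149.522
M4 S907
G1 X49.434 Y149.522 F638
G1 X49.434 Y82.306
G1 X26.667 Y82.306
G1 X26.667 Y149.522
M5
G00 X88.374 Y82.680
M4 S907
G1 X50.225 Y44.174 F638
G1 X52.783 Y112.330
G1 X113.538 Y107.038
M5
G00 X0.000 Y0.000

1 u = 1 mm; y_m = 153.047 − y.

[1] `<path>` regular polygon, #ff00ff→cut S907 F638: (74.243,128.949) → (76.879,115.278) → (64.691,108.548) → (54.524,118.058) → (60.428,130.667) → (74.243,128.949) (closed)

[2] `<polyline>` line segment, #ff00ff→cut S907 F638: (42.571,133.013) → (24.703,78.812)

[3] `<path>` line segment, #ff00ff→cut S907 F638: (80.051,116.309) → (109.195,50.049)

[4] `<polygon>` rectangle, #ff00ff→cut S907 F638: (68.704,99.316) → (98.412,99.316) → (98.412,48.564) → (68.704,48.564) → (68.704,99.316) (closed)

[5] `<path>` rectangle, #ff00ff→cut S907 F638: (26.667,149.522) → (49.434,149.522) → (49.434,82.306) → (26.667,82.306) → (26.667,149.522) (closed)

[6] `<path>` open polyline, #ff00ff→cut S907 F638: (88.374,82.680) → (50.225,44.174) → (52.783,112.330) → (113.538,107.038)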